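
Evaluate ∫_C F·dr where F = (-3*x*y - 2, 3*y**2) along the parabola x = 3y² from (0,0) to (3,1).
-79/5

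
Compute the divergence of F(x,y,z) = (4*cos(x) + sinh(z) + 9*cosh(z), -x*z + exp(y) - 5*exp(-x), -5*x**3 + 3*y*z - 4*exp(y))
3*y + exp(y) - 4*sin(x)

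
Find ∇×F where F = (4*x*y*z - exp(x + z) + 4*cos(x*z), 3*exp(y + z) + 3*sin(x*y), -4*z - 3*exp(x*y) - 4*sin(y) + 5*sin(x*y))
(-3*x*exp(x*y) + 5*x*cos(x*y) - 3*exp(y + z) - 4*cos(y), 4*x*y - 4*x*sin(x*z) + 3*y*exp(x*y) - 5*y*cos(x*y) - exp(x + z), -4*x*z + 3*y*cos(x*y))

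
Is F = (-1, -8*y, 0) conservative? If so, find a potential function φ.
Yes, F is conservative. φ = -x - 4*y**2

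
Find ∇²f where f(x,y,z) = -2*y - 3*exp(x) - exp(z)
-3*exp(x) - exp(z)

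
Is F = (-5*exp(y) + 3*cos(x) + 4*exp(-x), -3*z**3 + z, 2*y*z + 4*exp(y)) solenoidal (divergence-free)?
No, ∇·F = 2*y - 3*sin(x) - 4*exp(-x)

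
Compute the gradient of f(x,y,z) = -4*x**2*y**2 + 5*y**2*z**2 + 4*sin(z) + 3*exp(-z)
(-8*x*y**2, 2*y*(-4*x**2 + 5*z**2), 10*y**2*z + 4*cos(z) - 3*exp(-z))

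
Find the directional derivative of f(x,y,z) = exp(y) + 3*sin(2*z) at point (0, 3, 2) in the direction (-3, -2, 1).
sqrt(14)*(-exp(3) + 3*cos(4))/7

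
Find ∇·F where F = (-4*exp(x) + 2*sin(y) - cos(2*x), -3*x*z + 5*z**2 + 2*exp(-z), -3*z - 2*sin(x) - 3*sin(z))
-4*exp(x) + 2*sin(2*x) - 3*cos(z) - 3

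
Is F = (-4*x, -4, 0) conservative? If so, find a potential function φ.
Yes, F is conservative. φ = -2*x**2 - 4*y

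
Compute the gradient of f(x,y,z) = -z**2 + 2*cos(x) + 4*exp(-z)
(-2*sin(x), 0, -2*z - 4*exp(-z))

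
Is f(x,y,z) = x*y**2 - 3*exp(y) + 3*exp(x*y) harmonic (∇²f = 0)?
No, ∇²f = 3*x**2*exp(x*y) + 2*x + 3*y**2*exp(x*y) - 3*exp(y)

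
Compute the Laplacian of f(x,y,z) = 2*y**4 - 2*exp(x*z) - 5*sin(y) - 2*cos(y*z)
-2*x**2*exp(x*z) + 2*y**2*cos(y*z) + 24*y**2 - 2*z**2*exp(x*z) + 2*z**2*cos(y*z) + 5*sin(y)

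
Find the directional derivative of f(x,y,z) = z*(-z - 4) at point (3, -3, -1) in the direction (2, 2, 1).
-2/3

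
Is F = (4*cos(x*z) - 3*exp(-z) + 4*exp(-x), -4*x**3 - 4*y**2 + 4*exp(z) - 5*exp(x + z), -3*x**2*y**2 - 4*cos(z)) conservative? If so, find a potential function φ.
No, ∇×F = (-6*x**2*y - 4*exp(z) + 5*exp(x + z), 6*x*y**2 - 4*x*sin(x*z) + 3*exp(-z), -12*x**2 - 5*exp(x + z)) ≠ 0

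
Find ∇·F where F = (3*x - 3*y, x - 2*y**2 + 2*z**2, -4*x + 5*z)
8 - 4*y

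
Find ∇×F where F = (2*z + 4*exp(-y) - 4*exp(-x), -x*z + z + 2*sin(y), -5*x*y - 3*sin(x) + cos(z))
(-4*x - 1, 5*y + 3*cos(x) + 2, -z + 4*exp(-y))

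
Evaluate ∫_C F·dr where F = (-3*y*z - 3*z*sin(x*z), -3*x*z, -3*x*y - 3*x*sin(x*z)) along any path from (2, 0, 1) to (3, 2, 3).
-54 + 3*cos(9) - 3*cos(2)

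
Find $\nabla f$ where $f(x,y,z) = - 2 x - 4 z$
(-2, 0, -4)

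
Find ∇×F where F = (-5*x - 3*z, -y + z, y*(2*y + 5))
(4*y + 4, -3, 0)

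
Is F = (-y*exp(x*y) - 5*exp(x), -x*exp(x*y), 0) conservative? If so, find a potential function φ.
Yes, F is conservative. φ = -5*exp(x) - exp(x*y)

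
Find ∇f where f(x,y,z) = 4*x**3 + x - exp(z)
(12*x**2 + 1, 0, -exp(z))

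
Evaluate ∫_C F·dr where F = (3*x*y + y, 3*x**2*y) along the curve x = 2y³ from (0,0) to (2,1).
57/7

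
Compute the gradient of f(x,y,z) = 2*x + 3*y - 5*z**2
(2, 3, -10*z)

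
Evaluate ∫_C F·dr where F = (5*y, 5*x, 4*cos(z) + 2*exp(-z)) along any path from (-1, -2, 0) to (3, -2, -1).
-38 - 2*E - 4*sin(1)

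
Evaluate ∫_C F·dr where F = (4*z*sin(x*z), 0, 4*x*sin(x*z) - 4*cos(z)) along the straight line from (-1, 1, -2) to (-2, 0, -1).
-4*sin(2) + 4*sin(1)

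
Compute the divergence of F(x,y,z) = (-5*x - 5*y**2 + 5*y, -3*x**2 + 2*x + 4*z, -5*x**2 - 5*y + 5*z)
0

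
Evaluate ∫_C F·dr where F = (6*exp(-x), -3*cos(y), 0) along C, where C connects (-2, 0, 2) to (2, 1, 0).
-3*sin(1) + 12*sinh(2)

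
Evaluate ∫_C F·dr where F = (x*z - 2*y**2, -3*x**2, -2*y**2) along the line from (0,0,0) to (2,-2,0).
8/3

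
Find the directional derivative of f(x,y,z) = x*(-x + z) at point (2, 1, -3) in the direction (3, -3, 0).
-7*sqrt(2)/2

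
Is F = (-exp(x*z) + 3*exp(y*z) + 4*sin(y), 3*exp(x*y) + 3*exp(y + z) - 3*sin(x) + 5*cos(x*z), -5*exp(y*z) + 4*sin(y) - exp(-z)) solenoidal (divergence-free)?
No, ∇·F = 3*x*exp(x*y) - 5*y*exp(y*z) - z*exp(x*z) + 3*exp(y + z) + exp(-z)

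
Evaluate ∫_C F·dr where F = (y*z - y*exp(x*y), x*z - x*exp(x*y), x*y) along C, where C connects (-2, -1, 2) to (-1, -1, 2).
-E - 2 + exp(2)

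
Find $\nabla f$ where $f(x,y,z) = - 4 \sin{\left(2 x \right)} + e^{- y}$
(-8*cos(2*x), -exp(-y), 0)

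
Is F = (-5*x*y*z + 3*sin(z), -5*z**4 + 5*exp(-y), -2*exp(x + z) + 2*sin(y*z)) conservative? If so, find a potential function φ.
No, ∇×F = (2*z*(10*z**2 + cos(y*z)), -5*x*y + 2*exp(x + z) + 3*cos(z), 5*x*z) ≠ 0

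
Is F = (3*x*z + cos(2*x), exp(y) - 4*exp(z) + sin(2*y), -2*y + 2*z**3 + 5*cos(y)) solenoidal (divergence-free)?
No, ∇·F = 6*z**2 + 3*z + exp(y) - 2*sin(2*x) + 2*cos(2*y)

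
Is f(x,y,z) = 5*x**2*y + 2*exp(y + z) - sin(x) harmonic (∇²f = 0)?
No, ∇²f = 10*y + 4*exp(y + z) + sin(x)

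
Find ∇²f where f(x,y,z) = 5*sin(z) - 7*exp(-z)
-5*sin(z) - 7*exp(-z)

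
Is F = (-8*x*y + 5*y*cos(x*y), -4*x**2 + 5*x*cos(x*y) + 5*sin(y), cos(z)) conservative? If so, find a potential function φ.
Yes, F is conservative. φ = -4*x**2*y + sin(z) + 5*sin(x*y) - 5*cos(y)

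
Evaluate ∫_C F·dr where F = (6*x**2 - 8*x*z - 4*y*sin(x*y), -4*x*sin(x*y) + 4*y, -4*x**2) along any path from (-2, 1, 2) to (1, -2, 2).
48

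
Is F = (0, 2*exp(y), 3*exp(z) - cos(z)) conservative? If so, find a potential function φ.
Yes, F is conservative. φ = 2*exp(y) + 3*exp(z) - sin(z)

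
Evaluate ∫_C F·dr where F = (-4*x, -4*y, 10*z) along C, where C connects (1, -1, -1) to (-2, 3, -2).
-7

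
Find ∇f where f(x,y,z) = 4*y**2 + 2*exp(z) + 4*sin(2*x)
(8*cos(2*x), 8*y, 2*exp(z))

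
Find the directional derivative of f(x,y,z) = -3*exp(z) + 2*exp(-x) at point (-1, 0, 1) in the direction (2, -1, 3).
-13*sqrt(14)*E/14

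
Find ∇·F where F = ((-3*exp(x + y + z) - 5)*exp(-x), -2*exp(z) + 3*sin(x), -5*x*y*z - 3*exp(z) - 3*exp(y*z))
-5*x*y - 3*y*exp(y*z) - 3*exp(z) + 5*exp(-x)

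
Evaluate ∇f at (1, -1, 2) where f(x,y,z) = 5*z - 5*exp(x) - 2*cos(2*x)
(-5*E + 4*sin(2), 0, 5)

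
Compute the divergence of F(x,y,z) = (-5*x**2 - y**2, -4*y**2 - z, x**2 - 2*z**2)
-10*x - 8*y - 4*z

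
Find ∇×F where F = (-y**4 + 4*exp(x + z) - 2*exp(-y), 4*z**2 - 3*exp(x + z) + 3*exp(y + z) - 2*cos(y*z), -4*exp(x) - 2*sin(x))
(-2*y*sin(y*z) - 8*z + 3*exp(x + z) - 3*exp(y + z), 4*exp(x) + 4*exp(x + z) + 2*cos(x), 4*y**3 - 3*exp(x + z) - 2*exp(-y))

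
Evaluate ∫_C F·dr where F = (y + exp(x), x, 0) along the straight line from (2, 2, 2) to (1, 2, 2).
-exp(2) - 2 + E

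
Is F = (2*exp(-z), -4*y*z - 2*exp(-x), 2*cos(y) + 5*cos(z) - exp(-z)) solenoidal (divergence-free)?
No, ∇·F = -4*z - 5*sin(z) + exp(-z)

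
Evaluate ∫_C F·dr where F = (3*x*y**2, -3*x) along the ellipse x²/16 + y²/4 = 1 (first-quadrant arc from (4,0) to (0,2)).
-48 - 6*pi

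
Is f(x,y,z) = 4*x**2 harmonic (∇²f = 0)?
No, ∇²f = 8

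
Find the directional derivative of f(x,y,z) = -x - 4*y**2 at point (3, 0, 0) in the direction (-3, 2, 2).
3*sqrt(17)/17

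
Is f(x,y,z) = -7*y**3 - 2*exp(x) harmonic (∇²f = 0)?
No, ∇²f = -42*y - 2*exp(x)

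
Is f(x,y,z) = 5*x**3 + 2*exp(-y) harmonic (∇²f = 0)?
No, ∇²f = 30*x + 2*exp(-y)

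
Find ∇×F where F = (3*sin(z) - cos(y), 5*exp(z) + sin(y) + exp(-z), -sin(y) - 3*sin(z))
(-5*exp(z) - cos(y) + exp(-z), 3*cos(z), -sin(y))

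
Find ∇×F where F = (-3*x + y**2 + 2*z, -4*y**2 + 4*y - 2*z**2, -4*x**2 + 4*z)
(4*z, 8*x + 2, -2*y)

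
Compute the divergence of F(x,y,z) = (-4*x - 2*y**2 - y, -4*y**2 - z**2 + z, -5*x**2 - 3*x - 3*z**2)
-8*y - 6*z - 4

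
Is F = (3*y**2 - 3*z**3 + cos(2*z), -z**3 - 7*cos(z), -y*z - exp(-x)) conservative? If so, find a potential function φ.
No, ∇×F = (3*z**2 - z - 7*sin(z), -9*z**2 - 2*sin(2*z) - exp(-x), -6*y) ≠ 0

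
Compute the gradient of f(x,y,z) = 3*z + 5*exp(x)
(5*exp(x), 0, 3)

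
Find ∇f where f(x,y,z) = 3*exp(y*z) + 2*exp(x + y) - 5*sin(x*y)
(-5*y*cos(x*y) + 2*exp(x + y), -5*x*cos(x*y) + 3*z*exp(y*z) + 2*exp(x + y), 3*y*exp(y*z))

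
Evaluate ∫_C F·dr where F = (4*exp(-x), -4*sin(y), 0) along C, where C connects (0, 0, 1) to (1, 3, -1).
4*cos(3) - 4*exp(-1)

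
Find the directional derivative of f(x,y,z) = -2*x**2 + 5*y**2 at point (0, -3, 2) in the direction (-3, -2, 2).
60*sqrt(17)/17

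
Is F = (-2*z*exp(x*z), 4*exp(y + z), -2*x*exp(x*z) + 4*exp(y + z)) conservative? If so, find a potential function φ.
Yes, F is conservative. φ = -2*exp(x*z) + 4*exp(y + z)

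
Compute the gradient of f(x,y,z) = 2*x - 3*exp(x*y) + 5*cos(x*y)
(-3*y*exp(x*y) - 5*y*sin(x*y) + 2, -x*(3*exp(x*y) + 5*sin(x*y)), 0)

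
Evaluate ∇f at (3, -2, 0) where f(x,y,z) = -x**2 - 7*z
(-6, 0, -7)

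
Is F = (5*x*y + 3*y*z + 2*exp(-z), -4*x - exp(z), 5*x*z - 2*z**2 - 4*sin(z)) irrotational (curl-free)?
No, ∇×F = (exp(z), 3*y - 5*z - 2*exp(-z), -5*x - 3*z - 4)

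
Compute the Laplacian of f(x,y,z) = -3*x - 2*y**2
-4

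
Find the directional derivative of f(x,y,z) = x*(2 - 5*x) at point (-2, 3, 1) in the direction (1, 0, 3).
11*sqrt(10)/5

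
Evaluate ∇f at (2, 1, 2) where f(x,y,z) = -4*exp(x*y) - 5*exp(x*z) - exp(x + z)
((-11*exp(2) - 4)*exp(2), -8*exp(2), -11*exp(4))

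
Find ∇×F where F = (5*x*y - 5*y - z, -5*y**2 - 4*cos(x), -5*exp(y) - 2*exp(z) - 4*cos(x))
(-5*exp(y), -4*sin(x) - 1, -5*x + 4*sin(x) + 5)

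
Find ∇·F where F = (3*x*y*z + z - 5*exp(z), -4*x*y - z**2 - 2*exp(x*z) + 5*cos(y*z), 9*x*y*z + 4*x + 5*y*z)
9*x*y - 4*x + 3*y*z + 5*y - 5*z*sin(y*z)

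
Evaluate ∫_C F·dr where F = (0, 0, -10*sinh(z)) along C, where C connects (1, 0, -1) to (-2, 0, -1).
0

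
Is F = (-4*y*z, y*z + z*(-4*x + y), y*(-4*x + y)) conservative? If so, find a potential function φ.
Yes, F is conservative. φ = y*z*(-4*x + y)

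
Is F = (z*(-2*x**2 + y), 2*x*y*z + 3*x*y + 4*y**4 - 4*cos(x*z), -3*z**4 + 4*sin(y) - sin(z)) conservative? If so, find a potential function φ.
No, ∇×F = (-2*x*y - 4*x*sin(x*z) + 4*cos(y), -2*x**2 + y, 2*y*z + 3*y + 4*z*sin(x*z) - z) ≠ 0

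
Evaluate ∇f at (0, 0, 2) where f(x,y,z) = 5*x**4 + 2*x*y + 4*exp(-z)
(0, 0, -4*exp(-2))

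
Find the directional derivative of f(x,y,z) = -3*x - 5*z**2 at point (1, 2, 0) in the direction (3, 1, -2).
-9*sqrt(14)/14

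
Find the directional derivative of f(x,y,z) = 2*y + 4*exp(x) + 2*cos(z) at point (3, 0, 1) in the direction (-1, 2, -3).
sqrt(14)*(-2*exp(3) + 2 + 3*sin(1))/7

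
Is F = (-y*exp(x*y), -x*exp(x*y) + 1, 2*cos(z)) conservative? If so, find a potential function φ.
Yes, F is conservative. φ = y - exp(x*y) + 2*sin(z)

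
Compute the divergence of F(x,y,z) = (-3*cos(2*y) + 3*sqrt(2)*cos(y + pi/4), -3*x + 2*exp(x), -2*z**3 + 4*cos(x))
-6*z**2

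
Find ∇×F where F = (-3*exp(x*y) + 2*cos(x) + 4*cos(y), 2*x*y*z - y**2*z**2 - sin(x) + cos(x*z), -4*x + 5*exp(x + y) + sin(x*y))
(-2*x*y + x*sin(x*z) + x*cos(x*y) + 2*y**2*z + 5*exp(x + y), -y*cos(x*y) - 5*exp(x + y) + 4, 3*x*exp(x*y) + 2*y*z - z*sin(x*z) + 4*sin(y) - cos(x))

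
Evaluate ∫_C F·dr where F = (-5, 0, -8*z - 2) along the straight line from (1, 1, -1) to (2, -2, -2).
-15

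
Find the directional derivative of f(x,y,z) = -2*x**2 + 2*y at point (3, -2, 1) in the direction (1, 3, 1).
-6*sqrt(11)/11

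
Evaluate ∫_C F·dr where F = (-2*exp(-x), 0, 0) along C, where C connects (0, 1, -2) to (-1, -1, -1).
-2 + 2*E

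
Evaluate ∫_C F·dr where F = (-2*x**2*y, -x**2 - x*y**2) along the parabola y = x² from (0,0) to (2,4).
-2008/35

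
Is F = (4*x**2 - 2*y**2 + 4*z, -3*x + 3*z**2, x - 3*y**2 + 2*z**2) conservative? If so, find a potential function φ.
No, ∇×F = (-6*y - 6*z, 3, 4*y - 3) ≠ 0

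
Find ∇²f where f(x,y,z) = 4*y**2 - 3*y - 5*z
8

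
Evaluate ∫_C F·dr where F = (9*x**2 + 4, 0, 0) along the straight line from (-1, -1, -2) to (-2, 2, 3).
-25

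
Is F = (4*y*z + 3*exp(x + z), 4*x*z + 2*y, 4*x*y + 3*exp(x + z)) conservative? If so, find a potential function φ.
Yes, F is conservative. φ = 4*x*y*z + y**2 + 3*exp(x + z)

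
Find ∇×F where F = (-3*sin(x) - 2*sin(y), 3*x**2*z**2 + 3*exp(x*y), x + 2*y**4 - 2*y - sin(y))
(-6*x**2*z + 8*y**3 - cos(y) - 2, -1, 6*x*z**2 + 3*y*exp(x*y) + 2*cos(y))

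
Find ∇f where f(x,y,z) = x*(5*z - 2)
(5*z - 2, 0, 5*x)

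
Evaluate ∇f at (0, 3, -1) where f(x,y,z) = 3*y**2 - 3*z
(0, 18, -3)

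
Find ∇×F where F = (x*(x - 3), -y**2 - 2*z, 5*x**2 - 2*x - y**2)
(2 - 2*y, 2 - 10*x, 0)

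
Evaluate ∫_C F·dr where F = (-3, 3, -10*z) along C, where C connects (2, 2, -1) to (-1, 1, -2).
-9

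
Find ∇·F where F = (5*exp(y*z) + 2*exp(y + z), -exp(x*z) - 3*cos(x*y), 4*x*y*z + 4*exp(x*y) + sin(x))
x*(4*y + 3*sin(x*y))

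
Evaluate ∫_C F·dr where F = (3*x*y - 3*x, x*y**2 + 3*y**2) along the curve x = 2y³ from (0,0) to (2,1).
10/21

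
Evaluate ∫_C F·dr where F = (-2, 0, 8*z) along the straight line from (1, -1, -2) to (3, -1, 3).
16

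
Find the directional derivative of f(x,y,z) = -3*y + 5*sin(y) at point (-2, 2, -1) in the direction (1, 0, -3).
0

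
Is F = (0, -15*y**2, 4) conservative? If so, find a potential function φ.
Yes, F is conservative. φ = -5*y**3 + 4*z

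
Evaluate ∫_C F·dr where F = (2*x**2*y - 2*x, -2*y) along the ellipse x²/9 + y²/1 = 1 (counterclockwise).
-27*pi/2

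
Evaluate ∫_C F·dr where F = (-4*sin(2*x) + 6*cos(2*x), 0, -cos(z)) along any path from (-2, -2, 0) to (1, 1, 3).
3*sin(4) + 2*cos(2) - sin(3) - 2*cos(4) + 3*sin(2)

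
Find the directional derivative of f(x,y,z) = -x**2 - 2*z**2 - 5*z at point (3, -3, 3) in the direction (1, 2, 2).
-40/3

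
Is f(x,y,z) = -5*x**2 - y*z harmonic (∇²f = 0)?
No, ∇²f = -10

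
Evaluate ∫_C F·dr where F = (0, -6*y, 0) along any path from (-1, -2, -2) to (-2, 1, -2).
9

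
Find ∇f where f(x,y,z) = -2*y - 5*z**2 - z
(0, -2, -10*z - 1)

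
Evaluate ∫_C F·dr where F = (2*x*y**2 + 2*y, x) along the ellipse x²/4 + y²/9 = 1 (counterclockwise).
-6*pi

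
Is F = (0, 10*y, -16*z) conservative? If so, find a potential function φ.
Yes, F is conservative. φ = 5*y**2 - 8*z**2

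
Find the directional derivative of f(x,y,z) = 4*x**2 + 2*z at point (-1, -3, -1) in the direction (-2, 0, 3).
22*sqrt(13)/13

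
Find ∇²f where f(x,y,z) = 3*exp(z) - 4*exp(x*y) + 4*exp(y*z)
-4*x**2*exp(x*y) - 4*y**2*exp(x*y) + 4*y**2*exp(y*z) + 4*z**2*exp(y*z) + 3*exp(z)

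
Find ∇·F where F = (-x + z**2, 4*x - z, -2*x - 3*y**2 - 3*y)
-1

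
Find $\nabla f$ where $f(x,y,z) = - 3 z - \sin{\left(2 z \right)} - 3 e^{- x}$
(3*exp(-x), 0, 4*sin(z)**2 - 5)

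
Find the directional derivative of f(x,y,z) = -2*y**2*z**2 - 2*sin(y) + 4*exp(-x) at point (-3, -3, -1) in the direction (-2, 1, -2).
-20 - 2*cos(3)/3 + 8*exp(3)/3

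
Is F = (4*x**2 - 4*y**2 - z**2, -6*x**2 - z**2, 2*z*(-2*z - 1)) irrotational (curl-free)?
No, ∇×F = (2*z, -2*z, -12*x + 8*y)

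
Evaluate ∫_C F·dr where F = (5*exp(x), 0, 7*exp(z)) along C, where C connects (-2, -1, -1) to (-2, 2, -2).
7*(1 - E)*exp(-2)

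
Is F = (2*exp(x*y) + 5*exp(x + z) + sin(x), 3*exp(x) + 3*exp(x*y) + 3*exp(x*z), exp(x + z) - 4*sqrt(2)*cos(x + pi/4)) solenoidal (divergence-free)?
No, ∇·F = 3*x*exp(x*y) + 2*y*exp(x*y) + 6*exp(x + z) + cos(x)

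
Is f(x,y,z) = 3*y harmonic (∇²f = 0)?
Yes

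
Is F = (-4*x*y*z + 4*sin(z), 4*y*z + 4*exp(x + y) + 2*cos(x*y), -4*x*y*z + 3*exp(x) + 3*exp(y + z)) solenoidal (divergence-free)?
No, ∇·F = -4*x*y - 2*x*sin(x*y) - 4*y*z + 4*z + 4*exp(x + y) + 3*exp(y + z)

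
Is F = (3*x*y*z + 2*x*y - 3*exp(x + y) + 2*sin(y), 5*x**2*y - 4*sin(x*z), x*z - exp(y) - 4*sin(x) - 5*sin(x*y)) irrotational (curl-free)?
No, ∇×F = (-5*x*cos(x*y) + 4*x*cos(x*z) - exp(y), 3*x*y + 5*y*cos(x*y) - z + 4*cos(x), 10*x*y - 3*x*z - 2*x - 4*z*cos(x*z) + 3*exp(x + y) - 2*cos(y))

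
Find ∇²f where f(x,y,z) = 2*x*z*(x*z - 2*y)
4*x**2 + 4*z**2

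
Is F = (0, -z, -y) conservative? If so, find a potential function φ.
Yes, F is conservative. φ = -y*z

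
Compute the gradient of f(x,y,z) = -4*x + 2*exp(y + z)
(-4, 2*exp(y + z), 2*exp(y + z))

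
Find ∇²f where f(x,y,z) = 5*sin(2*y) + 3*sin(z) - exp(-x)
-20*sin(2*y) - 3*sin(z) - exp(-x)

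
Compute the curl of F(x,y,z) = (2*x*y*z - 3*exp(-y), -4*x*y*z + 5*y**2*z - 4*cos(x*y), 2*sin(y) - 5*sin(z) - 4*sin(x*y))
(4*x*y - 4*x*cos(x*y) - 5*y**2 + 2*cos(y), 2*y*(x + 2*cos(x*y)), -2*x*z - 4*y*z + 4*y*sin(x*y) - 3*exp(-y))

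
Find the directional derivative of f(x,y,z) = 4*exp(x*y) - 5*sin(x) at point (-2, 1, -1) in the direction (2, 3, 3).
-sqrt(22)*(5*exp(2)*cos(2) + 8)*exp(-2)/11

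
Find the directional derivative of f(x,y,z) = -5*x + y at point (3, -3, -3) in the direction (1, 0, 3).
-sqrt(10)/2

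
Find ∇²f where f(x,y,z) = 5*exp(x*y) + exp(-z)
(5*(x**2 + y**2)*exp(x*y + z) + 1)*exp(-z)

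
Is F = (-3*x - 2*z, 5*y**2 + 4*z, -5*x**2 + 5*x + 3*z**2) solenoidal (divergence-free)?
No, ∇·F = 10*y + 6*z - 3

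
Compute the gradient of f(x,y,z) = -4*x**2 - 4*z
(-8*x, 0, -4)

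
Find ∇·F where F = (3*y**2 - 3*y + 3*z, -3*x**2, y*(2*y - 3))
0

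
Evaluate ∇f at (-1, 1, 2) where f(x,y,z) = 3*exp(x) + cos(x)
(sin(1) + 3*exp(-1), 0, 0)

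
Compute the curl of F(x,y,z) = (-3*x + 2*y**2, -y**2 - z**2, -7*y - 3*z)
(2*z - 7, 0, -4*y)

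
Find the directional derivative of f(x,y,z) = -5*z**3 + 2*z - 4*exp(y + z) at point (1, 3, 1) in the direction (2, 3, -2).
2*sqrt(17)*(13 - 2*exp(4))/17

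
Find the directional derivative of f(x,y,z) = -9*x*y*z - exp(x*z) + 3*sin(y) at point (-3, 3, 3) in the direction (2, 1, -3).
3*sqrt(14)*(-108*exp(9) + exp(9)*cos(3) - 5)*exp(-9)/14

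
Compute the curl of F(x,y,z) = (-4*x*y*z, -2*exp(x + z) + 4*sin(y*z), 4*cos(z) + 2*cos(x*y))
(-2*x*sin(x*y) - 4*y*cos(y*z) + 2*exp(x + z), 2*y*(-2*x + sin(x*y)), 4*x*z - 2*exp(x + z))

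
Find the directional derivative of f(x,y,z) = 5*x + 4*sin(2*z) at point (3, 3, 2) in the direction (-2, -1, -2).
-10/3 - 16*cos(4)/3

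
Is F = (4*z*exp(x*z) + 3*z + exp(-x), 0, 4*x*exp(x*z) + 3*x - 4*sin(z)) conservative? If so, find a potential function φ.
Yes, F is conservative. φ = 3*x*z + 4*exp(x*z) + 4*cos(z) - exp(-x)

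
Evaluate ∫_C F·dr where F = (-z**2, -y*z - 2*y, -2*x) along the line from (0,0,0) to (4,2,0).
-4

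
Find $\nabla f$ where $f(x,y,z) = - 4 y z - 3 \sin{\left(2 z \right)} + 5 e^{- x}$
(-5*exp(-x), -4*z, -4*y - 6*cos(2*z))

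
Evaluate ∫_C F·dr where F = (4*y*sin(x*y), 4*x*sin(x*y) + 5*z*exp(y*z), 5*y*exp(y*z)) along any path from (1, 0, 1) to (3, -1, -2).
-1 - 4*cos(3) + 5*exp(2)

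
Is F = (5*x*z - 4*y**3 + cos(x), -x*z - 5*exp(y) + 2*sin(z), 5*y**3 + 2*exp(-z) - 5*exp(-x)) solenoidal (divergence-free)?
No, ∇·F = 5*z - 5*exp(y) - sin(x) - 2*exp(-z)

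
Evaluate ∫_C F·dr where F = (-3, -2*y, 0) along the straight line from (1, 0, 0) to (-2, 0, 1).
9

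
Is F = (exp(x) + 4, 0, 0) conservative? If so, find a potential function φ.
Yes, F is conservative. φ = 4*x + exp(x)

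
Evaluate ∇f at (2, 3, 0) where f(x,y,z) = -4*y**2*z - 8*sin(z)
(0, 0, -44)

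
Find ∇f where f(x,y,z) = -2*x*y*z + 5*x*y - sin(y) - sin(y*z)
(y*(5 - 2*z), -2*x*z + 5*x - z*cos(y*z) - cos(y), -y*(2*x + cos(y*z)))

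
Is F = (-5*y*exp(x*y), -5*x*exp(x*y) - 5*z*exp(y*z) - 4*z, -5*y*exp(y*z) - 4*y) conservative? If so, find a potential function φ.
Yes, F is conservative. φ = -4*y*z - 5*exp(x*y) - 5*exp(y*z)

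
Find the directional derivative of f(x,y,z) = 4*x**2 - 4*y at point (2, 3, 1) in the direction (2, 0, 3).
32*sqrt(13)/13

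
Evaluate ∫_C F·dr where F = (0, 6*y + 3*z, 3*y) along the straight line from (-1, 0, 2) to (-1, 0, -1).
0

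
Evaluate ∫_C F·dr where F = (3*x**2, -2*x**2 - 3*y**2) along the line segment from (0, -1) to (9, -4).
954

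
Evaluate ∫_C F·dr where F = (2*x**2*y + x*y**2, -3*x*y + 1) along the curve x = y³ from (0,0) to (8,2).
3466/5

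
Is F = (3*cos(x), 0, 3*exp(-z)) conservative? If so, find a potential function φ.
Yes, F is conservative. φ = 3*sin(x) - 3*exp(-z)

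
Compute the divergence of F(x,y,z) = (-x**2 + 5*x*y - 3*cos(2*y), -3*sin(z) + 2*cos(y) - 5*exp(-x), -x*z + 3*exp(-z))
-3*x + 5*y - 2*sin(y) - 3*exp(-z)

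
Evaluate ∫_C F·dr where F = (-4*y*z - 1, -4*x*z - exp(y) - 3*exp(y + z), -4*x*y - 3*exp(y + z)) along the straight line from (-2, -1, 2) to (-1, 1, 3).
-3*exp(4) + exp(-1) + 2*E + 27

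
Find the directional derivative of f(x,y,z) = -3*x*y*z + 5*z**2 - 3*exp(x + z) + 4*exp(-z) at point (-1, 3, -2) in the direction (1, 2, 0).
3*sqrt(5)*(-1 + 2*exp(3))*exp(-3)/5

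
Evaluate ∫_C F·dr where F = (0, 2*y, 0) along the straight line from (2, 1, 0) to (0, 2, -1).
3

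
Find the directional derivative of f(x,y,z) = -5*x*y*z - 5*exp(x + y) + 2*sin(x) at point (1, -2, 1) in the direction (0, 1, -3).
sqrt(10)*(-7*E - 1)*exp(-1)/2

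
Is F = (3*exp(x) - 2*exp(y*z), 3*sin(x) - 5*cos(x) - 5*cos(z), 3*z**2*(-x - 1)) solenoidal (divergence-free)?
No, ∇·F = -6*z*(x + 1) + 3*exp(x)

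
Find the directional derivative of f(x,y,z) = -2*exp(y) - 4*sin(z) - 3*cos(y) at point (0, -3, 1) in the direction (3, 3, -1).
sqrt(19)*(-9*exp(3)*sin(3) - 6 + 4*exp(3)*cos(1))*exp(-3)/19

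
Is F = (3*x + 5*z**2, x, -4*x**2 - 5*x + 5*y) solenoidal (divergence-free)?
No, ∇·F = 3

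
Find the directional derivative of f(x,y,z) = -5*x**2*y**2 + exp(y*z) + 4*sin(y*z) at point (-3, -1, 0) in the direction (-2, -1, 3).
-165*sqrt(14)/14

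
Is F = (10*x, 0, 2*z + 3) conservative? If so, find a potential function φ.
Yes, F is conservative. φ = 5*x**2 + z**2 + 3*z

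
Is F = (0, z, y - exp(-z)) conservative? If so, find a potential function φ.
Yes, F is conservative. φ = y*z + exp(-z)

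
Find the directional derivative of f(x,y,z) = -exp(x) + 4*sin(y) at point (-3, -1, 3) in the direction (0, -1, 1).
-2*sqrt(2)*cos(1)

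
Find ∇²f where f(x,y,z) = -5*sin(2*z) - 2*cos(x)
20*sin(2*z) + 2*cos(x)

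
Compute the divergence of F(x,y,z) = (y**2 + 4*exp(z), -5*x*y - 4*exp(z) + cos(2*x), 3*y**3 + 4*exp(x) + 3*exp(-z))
-5*x - 3*exp(-z)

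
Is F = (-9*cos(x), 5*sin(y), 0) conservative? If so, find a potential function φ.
Yes, F is conservative. φ = -9*sin(x) - 5*cos(y)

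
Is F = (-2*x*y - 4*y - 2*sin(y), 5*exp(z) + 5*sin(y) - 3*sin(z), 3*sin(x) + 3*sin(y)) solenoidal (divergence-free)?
No, ∇·F = -2*y + 5*cos(y)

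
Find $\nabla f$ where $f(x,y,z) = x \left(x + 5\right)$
(2*x + 5, 0, 0)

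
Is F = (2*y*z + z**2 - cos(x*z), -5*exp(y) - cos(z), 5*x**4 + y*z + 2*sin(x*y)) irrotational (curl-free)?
No, ∇×F = (2*x*cos(x*y) + z - sin(z), -20*x**3 + x*sin(x*z) - 2*y*cos(x*y) + 2*y + 2*z, -2*z)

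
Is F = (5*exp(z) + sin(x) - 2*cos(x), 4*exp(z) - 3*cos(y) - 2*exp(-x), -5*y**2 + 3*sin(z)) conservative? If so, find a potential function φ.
No, ∇×F = (-10*y - 4*exp(z), 5*exp(z), 2*exp(-x)) ≠ 0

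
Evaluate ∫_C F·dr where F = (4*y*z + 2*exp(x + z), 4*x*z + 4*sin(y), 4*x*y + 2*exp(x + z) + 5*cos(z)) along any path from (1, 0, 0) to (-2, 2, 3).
-44 + 5*sin(3) - 4*cos(2)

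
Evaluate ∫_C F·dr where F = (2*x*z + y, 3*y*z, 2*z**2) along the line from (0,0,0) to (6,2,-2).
-166/3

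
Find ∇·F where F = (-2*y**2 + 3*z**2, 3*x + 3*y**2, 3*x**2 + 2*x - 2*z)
6*y - 2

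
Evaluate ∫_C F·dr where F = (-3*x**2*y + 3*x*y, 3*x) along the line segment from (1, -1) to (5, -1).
88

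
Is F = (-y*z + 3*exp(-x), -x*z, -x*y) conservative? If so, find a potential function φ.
Yes, F is conservative. φ = -x*y*z - 3*exp(-x)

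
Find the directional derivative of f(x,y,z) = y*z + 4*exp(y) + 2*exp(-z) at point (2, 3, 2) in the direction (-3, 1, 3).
sqrt(19)*(-6 + 11*exp(2) + 4*exp(5))*exp(-2)/19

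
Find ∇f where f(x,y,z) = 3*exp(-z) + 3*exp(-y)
(0, -3*exp(-y), -3*exp(-z))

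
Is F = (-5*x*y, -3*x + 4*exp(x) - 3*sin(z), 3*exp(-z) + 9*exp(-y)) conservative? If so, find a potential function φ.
No, ∇×F = (3*cos(z) - 9*exp(-y), 0, 5*x + 4*exp(x) - 3) ≠ 0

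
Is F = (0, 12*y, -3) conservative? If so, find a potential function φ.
Yes, F is conservative. φ = 6*y**2 - 3*z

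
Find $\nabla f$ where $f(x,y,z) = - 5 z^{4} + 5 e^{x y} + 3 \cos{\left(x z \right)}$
(5*y*exp(x*y) - 3*z*sin(x*z), 5*x*exp(x*y), -3*x*sin(x*z) - 20*z**3)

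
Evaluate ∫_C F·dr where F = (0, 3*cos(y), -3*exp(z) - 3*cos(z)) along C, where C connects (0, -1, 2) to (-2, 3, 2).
3*sin(3) + 3*sin(1)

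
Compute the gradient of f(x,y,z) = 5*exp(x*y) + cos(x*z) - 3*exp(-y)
(5*y*exp(x*y) - z*sin(x*z), 5*x*exp(x*y) + 3*exp(-y), -x*sin(x*z))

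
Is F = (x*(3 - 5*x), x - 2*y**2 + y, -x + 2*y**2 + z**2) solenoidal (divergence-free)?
No, ∇·F = -10*x - 4*y + 2*z + 4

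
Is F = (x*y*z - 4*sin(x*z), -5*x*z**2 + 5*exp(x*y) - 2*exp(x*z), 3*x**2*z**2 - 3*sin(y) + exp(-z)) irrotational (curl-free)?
No, ∇×F = (10*x*z + 2*x*exp(x*z) - 3*cos(y), x*(y - 6*z**2 - 4*cos(x*z)), -x*z + 5*y*exp(x*y) - 5*z**2 - 2*z*exp(x*z))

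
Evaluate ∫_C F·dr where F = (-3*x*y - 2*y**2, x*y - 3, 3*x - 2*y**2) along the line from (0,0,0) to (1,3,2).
-24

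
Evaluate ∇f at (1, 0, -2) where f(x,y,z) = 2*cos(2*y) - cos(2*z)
(0, 0, -2*sin(4))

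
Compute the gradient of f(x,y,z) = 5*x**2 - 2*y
(10*x, -2, 0)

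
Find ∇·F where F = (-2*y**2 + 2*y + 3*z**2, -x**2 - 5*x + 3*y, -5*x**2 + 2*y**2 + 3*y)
3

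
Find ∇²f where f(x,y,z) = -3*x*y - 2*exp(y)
-2*exp(y)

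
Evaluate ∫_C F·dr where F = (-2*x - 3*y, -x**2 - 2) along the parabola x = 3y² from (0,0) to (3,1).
-94/5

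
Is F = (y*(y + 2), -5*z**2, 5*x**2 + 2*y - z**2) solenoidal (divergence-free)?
No, ∇·F = -2*z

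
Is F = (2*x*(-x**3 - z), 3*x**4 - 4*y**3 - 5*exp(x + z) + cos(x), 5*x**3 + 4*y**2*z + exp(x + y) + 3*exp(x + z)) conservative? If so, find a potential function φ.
No, ∇×F = (8*y*z + exp(x + y) + 5*exp(x + z), -15*x**2 - 2*x - exp(x + y) - 3*exp(x + z), 12*x**3 - 5*exp(x + z) - sin(x)) ≠ 0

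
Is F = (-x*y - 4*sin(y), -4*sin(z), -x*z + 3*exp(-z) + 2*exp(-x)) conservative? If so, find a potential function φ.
No, ∇×F = (4*cos(z), z + 2*exp(-x), x + 4*cos(y)) ≠ 0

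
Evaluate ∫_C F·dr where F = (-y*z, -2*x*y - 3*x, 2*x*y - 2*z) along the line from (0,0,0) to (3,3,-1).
-71/2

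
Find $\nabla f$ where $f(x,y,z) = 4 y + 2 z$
(0, 4, 2)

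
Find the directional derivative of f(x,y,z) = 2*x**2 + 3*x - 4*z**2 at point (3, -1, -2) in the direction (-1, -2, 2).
17/3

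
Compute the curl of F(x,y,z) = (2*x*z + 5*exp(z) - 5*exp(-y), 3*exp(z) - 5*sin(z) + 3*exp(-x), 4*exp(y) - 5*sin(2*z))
(4*exp(y) - 3*exp(z) + 5*cos(z), 2*x + 5*exp(z), -5*exp(-y) - 3*exp(-x))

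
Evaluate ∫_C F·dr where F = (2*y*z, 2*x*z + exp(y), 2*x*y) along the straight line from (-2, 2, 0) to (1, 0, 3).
1 - exp(2)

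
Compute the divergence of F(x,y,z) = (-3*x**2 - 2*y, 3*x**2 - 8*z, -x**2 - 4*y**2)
-6*x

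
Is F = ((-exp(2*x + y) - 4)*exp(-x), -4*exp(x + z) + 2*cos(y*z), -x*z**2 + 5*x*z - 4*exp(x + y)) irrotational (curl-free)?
No, ∇×F = (2*y*sin(y*z) - 4*exp(x + y) + 4*exp(x + z), z**2 - 5*z + 4*exp(x + y), (exp(y) - 4*exp(z))*exp(x))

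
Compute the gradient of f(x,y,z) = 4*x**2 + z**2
(8*x, 0, 2*z)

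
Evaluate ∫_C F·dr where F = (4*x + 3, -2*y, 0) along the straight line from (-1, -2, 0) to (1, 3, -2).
1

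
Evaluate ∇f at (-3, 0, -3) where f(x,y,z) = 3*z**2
(0, 0, -18)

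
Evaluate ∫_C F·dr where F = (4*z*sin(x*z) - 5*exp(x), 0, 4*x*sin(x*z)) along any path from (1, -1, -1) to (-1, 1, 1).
10*sinh(1)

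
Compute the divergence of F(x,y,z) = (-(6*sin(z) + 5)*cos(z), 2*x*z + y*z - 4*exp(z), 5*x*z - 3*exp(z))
5*x + z - 3*exp(z)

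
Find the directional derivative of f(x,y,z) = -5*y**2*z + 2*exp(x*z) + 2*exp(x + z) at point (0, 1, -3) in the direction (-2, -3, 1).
sqrt(14)*(-83*exp(3) - 2)*exp(-3)/14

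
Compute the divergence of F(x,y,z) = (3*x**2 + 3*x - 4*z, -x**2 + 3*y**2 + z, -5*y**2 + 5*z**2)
6*x + 6*y + 10*z + 3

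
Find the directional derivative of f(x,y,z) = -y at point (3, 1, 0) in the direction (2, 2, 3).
-2*sqrt(17)/17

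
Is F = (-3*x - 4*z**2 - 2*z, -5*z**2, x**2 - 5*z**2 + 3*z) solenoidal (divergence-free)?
No, ∇·F = -10*z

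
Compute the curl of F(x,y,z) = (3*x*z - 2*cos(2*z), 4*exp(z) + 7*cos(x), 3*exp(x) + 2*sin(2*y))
(-4*exp(z) + 4*cos(2*y), 3*x - 3*exp(x) + 4*sin(2*z), -7*sin(x))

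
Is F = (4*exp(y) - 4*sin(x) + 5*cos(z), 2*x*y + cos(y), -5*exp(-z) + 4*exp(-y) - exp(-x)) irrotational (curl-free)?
No, ∇×F = (-4*exp(-y), -5*sin(z) - exp(-x), 2*y - 4*exp(y))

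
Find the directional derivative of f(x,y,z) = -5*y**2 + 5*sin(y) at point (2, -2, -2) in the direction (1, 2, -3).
5*sqrt(14)*(cos(2) + 4)/7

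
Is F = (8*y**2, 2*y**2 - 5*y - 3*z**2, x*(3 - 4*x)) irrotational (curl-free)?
No, ∇×F = (6*z, 8*x - 3, -16*y)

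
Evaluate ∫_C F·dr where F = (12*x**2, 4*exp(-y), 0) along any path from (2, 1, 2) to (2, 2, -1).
-(4 - 4*E)*exp(-2)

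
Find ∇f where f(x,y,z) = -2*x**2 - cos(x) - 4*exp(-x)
(-4*x + sin(x) + 4*exp(-x), 0, 0)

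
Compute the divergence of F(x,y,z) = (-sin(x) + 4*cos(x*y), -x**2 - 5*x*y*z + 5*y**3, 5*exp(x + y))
-5*x*z + 15*y**2 - 4*y*sin(x*y) - cos(x)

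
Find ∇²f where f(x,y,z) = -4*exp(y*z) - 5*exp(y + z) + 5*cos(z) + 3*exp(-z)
-4*y**2*exp(y*z) - 4*z**2*exp(y*z) - 10*exp(y + z) - 5*cos(z) + 3*exp(-z)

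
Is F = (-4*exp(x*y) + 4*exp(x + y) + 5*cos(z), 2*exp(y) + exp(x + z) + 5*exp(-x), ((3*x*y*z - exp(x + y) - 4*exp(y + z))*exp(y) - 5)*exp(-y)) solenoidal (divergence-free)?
No, ∇·F = 3*x*y - 4*y*exp(x*y) + 2*exp(y) + 4*exp(x + y) - 4*exp(y + z)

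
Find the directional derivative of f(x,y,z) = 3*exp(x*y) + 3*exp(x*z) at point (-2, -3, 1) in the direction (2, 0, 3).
6*sqrt(13)*(-3*exp(8) - 2)*exp(-2)/13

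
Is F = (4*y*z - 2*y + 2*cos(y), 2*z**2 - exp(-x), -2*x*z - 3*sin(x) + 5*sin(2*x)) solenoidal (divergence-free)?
No, ∇·F = -2*x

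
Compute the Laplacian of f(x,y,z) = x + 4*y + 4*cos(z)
-4*cos(z)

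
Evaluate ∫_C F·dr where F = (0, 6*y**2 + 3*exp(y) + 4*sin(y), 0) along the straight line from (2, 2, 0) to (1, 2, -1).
0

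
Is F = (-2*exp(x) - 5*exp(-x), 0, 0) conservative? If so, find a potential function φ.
Yes, F is conservative. φ = -2*exp(x) + 5*exp(-x)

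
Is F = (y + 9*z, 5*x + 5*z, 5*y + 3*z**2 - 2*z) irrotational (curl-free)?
No, ∇×F = (0, 9, 4)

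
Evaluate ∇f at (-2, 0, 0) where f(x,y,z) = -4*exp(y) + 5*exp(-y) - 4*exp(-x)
(4*exp(2), -9, 0)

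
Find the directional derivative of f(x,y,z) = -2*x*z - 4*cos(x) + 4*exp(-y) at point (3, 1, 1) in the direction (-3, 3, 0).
sqrt(2)*(-2 + E*(1 - 2*sin(3)))*exp(-1)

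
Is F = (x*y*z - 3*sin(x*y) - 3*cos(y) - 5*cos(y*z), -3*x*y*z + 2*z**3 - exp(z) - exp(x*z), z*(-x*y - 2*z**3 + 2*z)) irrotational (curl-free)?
No, ∇×F = (3*x*y - x*z + x*exp(x*z) - 6*z**2 + exp(z), y*(x + z + 5*sin(y*z)), -x*z + 3*x*cos(x*y) - 3*y*z - z*exp(x*z) - 5*z*sin(y*z) - 3*sin(y))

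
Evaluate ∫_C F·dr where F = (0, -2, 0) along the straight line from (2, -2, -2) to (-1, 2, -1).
-8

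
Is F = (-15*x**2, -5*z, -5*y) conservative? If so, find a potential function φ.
Yes, F is conservative. φ = -5*x**3 - 5*y*z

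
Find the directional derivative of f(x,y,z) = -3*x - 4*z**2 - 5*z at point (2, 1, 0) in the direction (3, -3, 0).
-3*sqrt(2)/2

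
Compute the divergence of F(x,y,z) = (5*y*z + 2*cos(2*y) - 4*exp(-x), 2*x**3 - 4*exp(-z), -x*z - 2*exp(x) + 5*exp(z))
-x + 5*exp(z) + 4*exp(-x)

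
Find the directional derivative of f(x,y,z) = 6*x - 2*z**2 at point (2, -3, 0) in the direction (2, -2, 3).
12*sqrt(17)/17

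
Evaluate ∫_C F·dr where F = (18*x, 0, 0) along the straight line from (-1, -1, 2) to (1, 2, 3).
0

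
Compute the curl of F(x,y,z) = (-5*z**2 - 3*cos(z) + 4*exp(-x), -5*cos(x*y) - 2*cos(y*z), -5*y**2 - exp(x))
(-2*y*(sin(y*z) + 5), -10*z + exp(x) + 3*sin(z), 5*y*sin(x*y))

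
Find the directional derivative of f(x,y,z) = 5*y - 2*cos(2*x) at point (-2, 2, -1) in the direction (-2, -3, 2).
sqrt(17)*(-15 + 8*sin(4))/17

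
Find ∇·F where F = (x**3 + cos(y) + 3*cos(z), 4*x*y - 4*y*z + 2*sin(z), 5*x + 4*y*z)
3*x**2 + 4*x + 4*y - 4*z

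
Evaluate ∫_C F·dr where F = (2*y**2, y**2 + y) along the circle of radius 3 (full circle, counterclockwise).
0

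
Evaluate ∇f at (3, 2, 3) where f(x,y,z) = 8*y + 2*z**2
(0, 8, 12)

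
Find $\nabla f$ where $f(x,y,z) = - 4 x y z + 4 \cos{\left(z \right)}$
(-4*y*z, -4*x*z, -4*x*y - 4*sin(z))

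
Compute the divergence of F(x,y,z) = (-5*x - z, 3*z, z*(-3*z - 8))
-6*z - 13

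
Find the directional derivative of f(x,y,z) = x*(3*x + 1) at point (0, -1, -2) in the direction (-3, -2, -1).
-3*sqrt(14)/14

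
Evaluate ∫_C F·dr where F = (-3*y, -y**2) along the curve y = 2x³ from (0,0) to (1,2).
-25/6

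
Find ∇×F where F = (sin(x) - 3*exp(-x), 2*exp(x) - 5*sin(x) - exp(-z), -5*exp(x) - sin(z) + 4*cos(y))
(-4*sin(y) - exp(-z), 5*exp(x), 2*exp(x) - 5*cos(x))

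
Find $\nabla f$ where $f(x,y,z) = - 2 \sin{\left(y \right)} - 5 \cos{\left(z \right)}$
(0, -2*cos(y), 5*sin(z))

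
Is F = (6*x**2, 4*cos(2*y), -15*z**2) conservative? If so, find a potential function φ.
Yes, F is conservative. φ = 2*x**3 - 5*z**3 + 2*sin(2*y)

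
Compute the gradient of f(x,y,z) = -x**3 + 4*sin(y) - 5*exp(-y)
(-3*x**2, 4*cos(y) + 5*exp(-y), 0)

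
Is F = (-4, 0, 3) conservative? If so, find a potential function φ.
Yes, F is conservative. φ = -4*x + 3*z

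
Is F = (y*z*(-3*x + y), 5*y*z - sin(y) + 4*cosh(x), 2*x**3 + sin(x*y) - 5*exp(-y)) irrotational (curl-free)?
No, ∇×F = (x*cos(x*y) - 5*y + 5*exp(-y), -6*x**2 - 3*x*y + y**2 - y*cos(x*y), 3*x*z - 2*y*z + 4*sinh(x))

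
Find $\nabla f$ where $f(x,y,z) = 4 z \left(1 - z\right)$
(0, 0, 4 - 8*z)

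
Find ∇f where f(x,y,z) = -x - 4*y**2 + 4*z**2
(-1, -8*y, 8*z)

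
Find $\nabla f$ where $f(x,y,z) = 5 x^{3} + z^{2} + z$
(15*x**2, 0, 2*z + 1)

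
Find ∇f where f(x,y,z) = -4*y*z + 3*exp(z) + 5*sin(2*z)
(0, -4*z, -4*y + 3*exp(z) + 10*cos(2*z))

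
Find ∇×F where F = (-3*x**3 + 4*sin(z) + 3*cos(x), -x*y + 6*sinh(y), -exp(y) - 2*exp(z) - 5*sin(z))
(-exp(y), 4*cos(z), -y)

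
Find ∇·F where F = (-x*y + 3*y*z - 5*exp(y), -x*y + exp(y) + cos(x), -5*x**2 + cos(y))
-x - y + exp(y)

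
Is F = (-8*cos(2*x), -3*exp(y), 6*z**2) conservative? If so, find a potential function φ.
Yes, F is conservative. φ = 2*z**3 - 3*exp(y) - 4*sin(2*x)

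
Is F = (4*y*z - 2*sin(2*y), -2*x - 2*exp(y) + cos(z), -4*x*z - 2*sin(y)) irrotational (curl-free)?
No, ∇×F = (sin(z) - 2*cos(y), 4*y + 4*z, -4*z + 4*cos(2*y) - 2)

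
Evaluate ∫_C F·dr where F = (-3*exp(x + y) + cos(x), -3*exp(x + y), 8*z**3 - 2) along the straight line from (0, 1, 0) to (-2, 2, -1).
-sin(2) + 1 + 3*E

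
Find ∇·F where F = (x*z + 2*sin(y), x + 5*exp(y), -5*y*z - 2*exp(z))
-5*y + z + 5*exp(y) - 2*exp(z)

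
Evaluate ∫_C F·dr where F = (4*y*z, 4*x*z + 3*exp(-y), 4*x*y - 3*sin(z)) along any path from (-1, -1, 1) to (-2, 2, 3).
-52 + 3*cos(3) - 3*cos(1) - 3*exp(-2) + 3*E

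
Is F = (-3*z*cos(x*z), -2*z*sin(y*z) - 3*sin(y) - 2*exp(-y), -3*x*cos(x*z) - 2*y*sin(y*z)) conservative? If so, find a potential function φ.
Yes, F is conservative. φ = -3*sin(x*z) + 3*cos(y) + 2*cos(y*z) + 2*exp(-y)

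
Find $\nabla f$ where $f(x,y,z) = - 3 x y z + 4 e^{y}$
(-3*y*z, -3*x*z + 4*exp(y), -3*x*y)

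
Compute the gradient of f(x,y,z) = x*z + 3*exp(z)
(z, 0, x + 3*exp(z))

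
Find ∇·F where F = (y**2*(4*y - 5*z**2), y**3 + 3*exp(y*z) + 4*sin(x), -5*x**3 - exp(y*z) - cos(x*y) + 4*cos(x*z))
-4*x*sin(x*z) + 3*y**2 - y*exp(y*z) + 3*z*exp(y*z)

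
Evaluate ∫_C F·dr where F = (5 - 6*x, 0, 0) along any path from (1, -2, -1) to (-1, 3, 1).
-10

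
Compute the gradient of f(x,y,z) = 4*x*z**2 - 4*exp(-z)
(4*z**2, 0, 8*x*z + 4*exp(-z))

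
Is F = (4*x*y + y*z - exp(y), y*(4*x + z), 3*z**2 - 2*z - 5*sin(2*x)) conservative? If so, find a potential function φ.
No, ∇×F = (-y, y + 10*cos(2*x), -4*x + 4*y - z + exp(y)) ≠ 0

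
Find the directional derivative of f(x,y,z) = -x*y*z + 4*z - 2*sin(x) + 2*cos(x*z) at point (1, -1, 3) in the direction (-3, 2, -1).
sqrt(14)*(-10 + 10*sin(3) + 3*cos(1))/7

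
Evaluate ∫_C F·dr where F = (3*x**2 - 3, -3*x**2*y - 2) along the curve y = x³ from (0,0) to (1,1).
-41/8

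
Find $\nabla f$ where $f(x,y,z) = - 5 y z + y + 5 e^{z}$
(0, 1 - 5*z, -5*y + 5*exp(z))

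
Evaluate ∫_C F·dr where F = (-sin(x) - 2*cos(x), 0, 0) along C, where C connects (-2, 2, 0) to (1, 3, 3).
-2*sin(2) - 2*sin(1) - cos(2) + cos(1)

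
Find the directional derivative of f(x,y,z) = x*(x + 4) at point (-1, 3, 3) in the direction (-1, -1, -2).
-sqrt(6)/3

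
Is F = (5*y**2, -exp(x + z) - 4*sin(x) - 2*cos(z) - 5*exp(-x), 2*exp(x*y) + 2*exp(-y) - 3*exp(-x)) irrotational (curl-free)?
No, ∇×F = (2*x*exp(x*y) + exp(x + z) - 2*sin(z) - 2*exp(-y), -2*y*exp(x*y) - 3*exp(-x), -10*y - exp(x + z) - 4*cos(x) + 5*exp(-x))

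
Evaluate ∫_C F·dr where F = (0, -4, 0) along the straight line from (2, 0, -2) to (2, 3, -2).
-12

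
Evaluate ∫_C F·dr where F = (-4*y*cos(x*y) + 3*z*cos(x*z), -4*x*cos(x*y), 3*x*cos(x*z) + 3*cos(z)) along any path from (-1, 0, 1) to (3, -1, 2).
3*sin(6) + 4*sin(3) + 3*sin(2)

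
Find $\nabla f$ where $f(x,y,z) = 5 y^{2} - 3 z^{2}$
(0, 10*y, -6*z)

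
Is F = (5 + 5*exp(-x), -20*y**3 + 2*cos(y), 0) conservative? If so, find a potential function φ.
Yes, F is conservative. φ = 5*x - 5*y**4 + 2*sin(y) - 5*exp(-x)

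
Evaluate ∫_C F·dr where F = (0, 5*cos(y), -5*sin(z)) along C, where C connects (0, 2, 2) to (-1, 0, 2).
-5*sin(2)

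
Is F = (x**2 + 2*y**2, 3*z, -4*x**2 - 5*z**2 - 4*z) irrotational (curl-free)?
No, ∇×F = (-3, 8*x, -4*y)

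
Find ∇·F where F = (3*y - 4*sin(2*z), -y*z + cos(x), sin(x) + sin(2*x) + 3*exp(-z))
-z - 3*exp(-z)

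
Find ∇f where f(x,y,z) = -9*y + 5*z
(0, -9, 5)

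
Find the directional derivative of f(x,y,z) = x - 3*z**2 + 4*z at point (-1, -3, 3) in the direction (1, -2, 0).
sqrt(5)/5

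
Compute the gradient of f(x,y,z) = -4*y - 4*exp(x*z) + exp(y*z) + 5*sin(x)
(-4*z*exp(x*z) + 5*cos(x), z*exp(y*z) - 4, -4*x*exp(x*z) + y*exp(y*z))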